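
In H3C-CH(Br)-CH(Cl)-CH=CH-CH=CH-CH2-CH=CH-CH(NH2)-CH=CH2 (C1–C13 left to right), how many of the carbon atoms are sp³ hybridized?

C1: sp3 ✓
C2: sp3 ✓
C3: sp3 ✓
C4: sp2
C5: sp2
C6: sp2
C7: sp2
C8: sp3 ✓
C9: sp2
C10: sp2
C11: sp3 ✓
C12: sp2
C13: sp2
C1, C2, C3, C8, C11 → 5 sp3 carbons.

5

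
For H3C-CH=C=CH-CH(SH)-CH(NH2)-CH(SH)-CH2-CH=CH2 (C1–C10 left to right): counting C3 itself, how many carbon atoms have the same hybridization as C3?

C3 is sp (two π bonds).
C1: sp3
C2: sp2
C3: sp ✓
C4: sp2
C5: sp3
C6: sp3
C7: sp3
C8: sp3
C9: sp2
C10: sp2
1 carbon is sp.

1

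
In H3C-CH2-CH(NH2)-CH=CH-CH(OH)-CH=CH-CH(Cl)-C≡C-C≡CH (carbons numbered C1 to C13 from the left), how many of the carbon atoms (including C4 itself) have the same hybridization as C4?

4

C4 is sp2 (one π bond).
C1: sp3
C2: sp3
C3: sp3
C4: sp2 ✓
C5: sp2 ✓
C6: sp3
C7: sp2 ✓
C8: sp2 ✓
C9: sp3
C10: sp
C11: sp
C12: sp
C13: sp
4 carbons are sp2.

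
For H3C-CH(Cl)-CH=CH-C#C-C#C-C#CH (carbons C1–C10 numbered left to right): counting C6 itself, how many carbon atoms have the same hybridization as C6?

C6 is sp (two π bonds).
C1: sp3
C2: sp3
C3: sp2
C4: sp2
C5: sp ✓
C6: sp ✓
C7: sp ✓
C8: sp ✓
C9: sp ✓
C10: sp ✓
6 carbons are sp.

6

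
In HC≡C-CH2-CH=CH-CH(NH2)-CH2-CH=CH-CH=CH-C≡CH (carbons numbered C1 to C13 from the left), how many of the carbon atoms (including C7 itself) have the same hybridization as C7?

C7 is sp3 (only σ bonds).
C1: sp
C2: sp
C3: sp3 ✓
C4: sp2
C5: sp2
C6: sp3 ✓
C7: sp3 ✓
C8: sp2
C9: sp2
C10: sp2
C11: sp2
C12: sp
C13: sp
3 carbons are sp3.

3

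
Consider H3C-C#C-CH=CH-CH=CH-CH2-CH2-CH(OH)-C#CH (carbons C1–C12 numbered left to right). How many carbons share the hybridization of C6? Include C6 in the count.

4

C6 is sp2 (one π bond).
C1: sp3
C2: sp
C3: sp
C4: sp2 ✓
C5: sp2 ✓
C6: sp2 ✓
C7: sp2 ✓
C8: sp3
C9: sp3
C10: sp3
C11: sp
C12: sp
4 carbons are sp2.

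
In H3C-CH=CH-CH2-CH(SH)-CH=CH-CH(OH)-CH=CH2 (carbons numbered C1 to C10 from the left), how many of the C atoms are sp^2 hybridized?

6

C1: sp3
C2: sp2 ✓
C3: sp2 ✓
C4: sp3
C5: sp3
C6: sp2 ✓
C7: sp2 ✓
C8: sp3
C9: sp2 ✓
C10: sp2 ✓
C2, C3, C6, C7, C9, C10 → 6 sp2 carbons.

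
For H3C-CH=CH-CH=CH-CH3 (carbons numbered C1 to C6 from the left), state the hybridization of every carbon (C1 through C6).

C1: 4 σ bonds — 4 electron domains, sp3.
C2 has 3 σ bonds, plus one π bond: steric number 3 → sp2.
C3 carries 3 σ bonds, plus one π bond, giving a steric number of 3, so it is sp2.
C4: 3 σ bonds, plus one π bond; 3 regions of electron density → sp2.
C5 (3 σ bonds, plus one π bond) has steric number 3: sp2.
C6 has 4 σ bonds: steric number 4 → sp3.

C1 sp3, C2 sp2, C3 sp2, C4 sp2, C5 sp2, C6 sp3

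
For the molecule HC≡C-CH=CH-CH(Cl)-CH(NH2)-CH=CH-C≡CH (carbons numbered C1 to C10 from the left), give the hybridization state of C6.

C6: 4 σ bonds; 4 regions of electron density → sp3.

sp3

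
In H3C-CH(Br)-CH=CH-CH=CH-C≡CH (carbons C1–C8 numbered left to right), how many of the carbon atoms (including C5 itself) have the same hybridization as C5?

4

C5 is sp2 (one π bond).
C1: sp3
C2: sp3
C3: sp2 ✓
C4: sp2 ✓
C5: sp2 ✓
C6: sp2 ✓
C7: sp
C8: sp
4 carbons are sp2.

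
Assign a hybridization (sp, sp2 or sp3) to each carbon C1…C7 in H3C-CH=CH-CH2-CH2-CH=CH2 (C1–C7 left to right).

C1 sp3, C2 sp2, C3 sp2, C4 sp3, C5 sp3, C6 sp2, C7 sp2

C1 (4 σ bonds) has steric number 4: sp3.
C2 — 3 σ bonds, plus one π bond. Steric number 3, so sp2.
C3 is sp2: 3 σ bonds, plus one π bond, 3 electron-density regions.
C4: 4 σ bonds; 4 regions of electron density → sp3.
C5: 4 σ bonds — 4 electron domains, sp3.
C6 has 3 σ bonds, plus one π bond: steric number 3 → sp2.
C7: 3 σ bonds, plus one π bond — 3 electron domains, sp2.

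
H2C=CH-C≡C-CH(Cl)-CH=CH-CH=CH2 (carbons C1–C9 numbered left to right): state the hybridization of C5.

sp3

C5 (4 σ bonds) has steric number 4: sp3.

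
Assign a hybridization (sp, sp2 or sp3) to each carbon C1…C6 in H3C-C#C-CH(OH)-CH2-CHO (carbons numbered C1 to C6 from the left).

C1 sp3, C2 sp, C3 sp, C4 sp3, C5 sp3, C6 sp2

C1 is sp3: 4 σ bonds, 4 electron-density regions.
C2: 2 σ bonds, plus two π bonds; 2 regions of electron density → sp.
C3 carries 2 σ bonds, plus two π bonds, giving a steric number of 2, so it is sp.
C4 — 4 σ bonds. Steric number 4, so sp3.
C5: 4 σ bonds — 4 electron domains, sp3.
C6 carries 3 σ bonds, plus one π bond, giving a steric number of 3, so it is sp2.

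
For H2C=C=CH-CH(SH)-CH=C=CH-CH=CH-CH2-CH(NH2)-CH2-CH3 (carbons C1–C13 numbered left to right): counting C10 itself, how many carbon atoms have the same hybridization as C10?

5

C10 is sp3 (only σ bonds).
C1: sp2
C2: sp
C3: sp2
C4: sp3 ✓
C5: sp2
C6: sp
C7: sp2
C8: sp2
C9: sp2
C10: sp3 ✓
C11: sp3 ✓
C12: sp3 ✓
C13: sp3 ✓
5 carbons are sp3.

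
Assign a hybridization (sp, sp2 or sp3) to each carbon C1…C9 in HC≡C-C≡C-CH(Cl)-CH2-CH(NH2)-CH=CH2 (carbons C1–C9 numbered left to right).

C1: 2 σ bonds, plus two π bonds; 2 regions of electron density → sp.
C2 is sp: 2 σ bonds, plus two π bonds, 2 electron-density regions.
C3 is sp: 2 σ bonds, plus two π bonds, 2 electron-density regions.
C4 (2 σ bonds, plus two π bonds) has steric number 2: sp.
C5 has 4 σ bonds: steric number 4 → sp3.
C6: 4 σ bonds; 4 regions of electron density → sp3.
C7 — 4 σ bonds. Steric number 4, so sp3.
C8 has 3 σ bonds, plus one π bond: steric number 3 → sp2.
C9 carries 3 σ bonds, plus one π bond, giving a steric number of 3, so it is sp2.

C1 sp, C2 sp, C3 sp, C4 sp, C5 sp3, C6 sp3, C7 sp3, C8 sp2, C9 sp2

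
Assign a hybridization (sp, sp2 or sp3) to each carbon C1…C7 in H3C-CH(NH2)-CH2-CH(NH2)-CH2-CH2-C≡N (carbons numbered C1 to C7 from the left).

C1 (4 σ bonds) has steric number 4: sp3.
C2 carries 4 σ bonds, giving a steric number of 4, so it is sp3.
C3 carries 4 σ bonds, giving a steric number of 4, so it is sp3.
C4 is sp3: 4 σ bonds, 4 electron-density regions.
C5 — 4 σ bonds. Steric number 4, so sp3.
C6 is sp3: 4 σ bonds, 4 electron-density regions.
C7 carries 2 σ bonds, plus two π bonds, giving a steric number of 2, so it is sp.

C1 sp3, C2 sp3, C3 sp3, C4 sp3, C5 sp3, C6 sp3, C7 sp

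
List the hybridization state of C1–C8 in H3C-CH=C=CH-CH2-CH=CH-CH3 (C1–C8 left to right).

C1 is sp3: 4 σ bonds, 4 electron-density regions.
C2: 3 σ bonds, plus one π bond; 3 regions of electron density → sp2.
C3 is sp: 2 σ bonds, plus two π bonds, 2 electron-density regions.
C4: 3 σ bonds, plus one π bond — 3 electron domains, sp2.
C5: 4 σ bonds — 4 electron domains, sp3.
C6 carries 3 σ bonds, plus one π bond, giving a steric number of 3, so it is sp2.
C7: 3 σ bonds, plus one π bond — 3 electron domains, sp2.
C8 is sp3: 4 σ bonds, 4 electron-density regions.

C1 sp3, C2 sp2, C3 sp, C4 sp2, C5 sp3, C6 sp2, C7 sp2, C8 sp3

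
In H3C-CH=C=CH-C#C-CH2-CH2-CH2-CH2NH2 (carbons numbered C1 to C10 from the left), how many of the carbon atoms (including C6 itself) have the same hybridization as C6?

C6 is sp (two π bonds).
C1: sp3
C2: sp2
C3: sp ✓
C4: sp2
C5: sp ✓
C6: sp ✓
C7: sp3
C8: sp3
C9: sp3
C10: sp3
3 carbons are sp.

3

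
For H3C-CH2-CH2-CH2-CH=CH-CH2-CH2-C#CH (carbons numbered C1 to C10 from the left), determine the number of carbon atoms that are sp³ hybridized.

C1: sp3 ✓
C2: sp3 ✓
C3: sp3 ✓
C4: sp3 ✓
C5: sp2
C6: sp2
C7: sp3 ✓
C8: sp3 ✓
C9: sp
C10: sp
C1, C2, C3, C4, C7, C8 → 6 sp3 carbons.

6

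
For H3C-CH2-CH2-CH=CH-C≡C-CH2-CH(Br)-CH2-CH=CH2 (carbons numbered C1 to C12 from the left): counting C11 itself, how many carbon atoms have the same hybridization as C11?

C11 is sp2 (one π bond).
C1: sp3
C2: sp3
C3: sp3
C4: sp2 ✓
C5: sp2 ✓
C6: sp
C7: sp
C8: sp3
C9: sp3
C10: sp3
C11: sp2 ✓
C12: sp2 ✓
4 carbons are sp2.

4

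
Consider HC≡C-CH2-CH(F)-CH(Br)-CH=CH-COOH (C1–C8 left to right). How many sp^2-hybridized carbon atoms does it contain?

C1: sp
C2: sp
C3: sp3
C4: sp3
C5: sp3
C6: sp2 ✓
C7: sp2 ✓
C8: sp2 ✓
C6, C7, C8 → 3 sp2 carbons.

3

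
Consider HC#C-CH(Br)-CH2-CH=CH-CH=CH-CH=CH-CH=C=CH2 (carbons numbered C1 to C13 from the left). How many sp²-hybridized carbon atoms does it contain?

8

C1: sp
C2: sp
C3: sp3
C4: sp3
C5: sp2 ✓
C6: sp2 ✓
C7: sp2 ✓
C8: sp2 ✓
C9: sp2 ✓
C10: sp2 ✓
C11: sp2 ✓
C12: sp
C13: sp2 ✓
C5, C6, C7, C8, C9, C10, C11, C13 → 8 sp2 carbons.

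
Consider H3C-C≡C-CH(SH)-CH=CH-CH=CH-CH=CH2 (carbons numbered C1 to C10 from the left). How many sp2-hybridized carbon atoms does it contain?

6

C1: sp3
C2: sp
C3: sp
C4: sp3
C5: sp2 ✓
C6: sp2 ✓
C7: sp2 ✓
C8: sp2 ✓
C9: sp2 ✓
C10: sp2 ✓
C5, C6, C7, C8, C9, C10 → 6 sp2 carbons.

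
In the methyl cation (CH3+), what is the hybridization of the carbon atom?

Three σ bonds to H, empty p orbital → sp2, trigonal planar.

sp2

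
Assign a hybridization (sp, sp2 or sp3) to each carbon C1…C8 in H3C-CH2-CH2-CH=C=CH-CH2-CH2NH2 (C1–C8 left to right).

C1 has 4 σ bonds: steric number 4 → sp3.
C2 — 4 σ bonds. Steric number 4, so sp3.
C3 carries 4 σ bonds, giving a steric number of 4, so it is sp3.
C4 — 3 σ bonds, plus one π bond. Steric number 3, so sp2.
C5 is sp: 2 σ bonds, plus two π bonds, 2 electron-density regions.
C6 has 3 σ bonds, plus one π bond: steric number 3 → sp2.
C7: 4 σ bonds; 4 regions of electron density → sp3.
C8: 4 σ bonds; 4 regions of electron density → sp3.

C1 sp3, C2 sp3, C3 sp3, C4 sp2, C5 sp, C6 sp2, C7 sp3, C8 sp3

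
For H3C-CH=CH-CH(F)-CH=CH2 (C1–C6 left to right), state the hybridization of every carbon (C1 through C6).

C1 sp3, C2 sp2, C3 sp2, C4 sp3, C5 sp2, C6 sp2

C1: 4 σ bonds — 4 electron domains, sp3.
C2 — 3 σ bonds, plus one π bond. Steric number 3, so sp2.
C3 has 3 σ bonds, plus one π bond: steric number 3 → sp2.
C4 — 4 σ bonds. Steric number 4, so sp3.
C5 — 3 σ bonds, plus one π bond. Steric number 3, so sp2.
C6 has 3 σ bonds, plus one π bond: steric number 3 → sp2.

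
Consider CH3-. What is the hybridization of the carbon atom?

sp³

Three σ bonds + one lone pair = steric number 4 → sp3, pyramidal.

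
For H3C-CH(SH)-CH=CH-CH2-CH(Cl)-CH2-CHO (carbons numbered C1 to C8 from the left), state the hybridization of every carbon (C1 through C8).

C1 (4 σ bonds) has steric number 4: sp3.
C2 — 4 σ bonds. Steric number 4, so sp3.
C3 — 3 σ bonds, plus one π bond. Steric number 3, so sp2.
C4 (3 σ bonds, plus one π bond) has steric number 3: sp2.
C5: 4 σ bonds — 4 electron domains, sp3.
C6 has 4 σ bonds: steric number 4 → sp3.
C7: 4 σ bonds — 4 electron domains, sp3.
C8: 3 σ bonds, plus one π bond — 3 electron domains, sp2.

C1 sp3, C2 sp3, C3 sp2, C4 sp2, C5 sp3, C6 sp3, C7 sp3, C8 sp2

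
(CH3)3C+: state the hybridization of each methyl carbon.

sp³

Each methyl carbon has 4 σ bonds: steric number 4 → sp3.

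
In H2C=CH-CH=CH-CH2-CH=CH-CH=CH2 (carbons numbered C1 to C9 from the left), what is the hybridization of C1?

C1 has 3 σ bonds, plus one π bond: steric number 3 → sp2.

sp²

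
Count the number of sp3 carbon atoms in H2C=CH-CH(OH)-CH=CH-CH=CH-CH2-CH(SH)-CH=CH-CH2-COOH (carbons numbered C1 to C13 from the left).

C1: sp2
C2: sp2
C3: sp3 ✓
C4: sp2
C5: sp2
C6: sp2
C7: sp2
C8: sp3 ✓
C9: sp3 ✓
C10: sp2
C11: sp2
C12: sp3 ✓
C13: sp2
C3, C8, C9, C12 → 4 sp3 carbons.

4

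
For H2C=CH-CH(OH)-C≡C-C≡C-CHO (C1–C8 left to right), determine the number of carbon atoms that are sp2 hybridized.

3

C1: sp2 ✓
C2: sp2 ✓
C3: sp3
C4: sp
C5: sp
C6: sp
C7: sp
C8: sp2 ✓
C1, C2, C8 → 3 sp2 carbons.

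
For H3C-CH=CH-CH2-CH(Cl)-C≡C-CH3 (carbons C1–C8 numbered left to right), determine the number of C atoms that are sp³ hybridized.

C1: sp3 ✓
C2: sp2
C3: sp2
C4: sp3 ✓
C5: sp3 ✓
C6: sp
C7: sp
C8: sp3 ✓
C1, C4, C5, C8 → 4 sp3 carbons.

4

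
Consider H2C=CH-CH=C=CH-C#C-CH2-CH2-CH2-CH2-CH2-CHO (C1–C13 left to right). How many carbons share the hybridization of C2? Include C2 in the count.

5

C2 is sp2 (one π bond).
C1: sp2 ✓
C2: sp2 ✓
C3: sp2 ✓
C4: sp
C5: sp2 ✓
C6: sp
C7: sp
C8: sp3
C9: sp3
C10: sp3
C11: sp3
C12: sp3
C13: sp2 ✓
5 carbons are sp2.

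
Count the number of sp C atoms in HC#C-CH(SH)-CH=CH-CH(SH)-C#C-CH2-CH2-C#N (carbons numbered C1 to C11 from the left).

C1: sp ✓
C2: sp ✓
C3: sp3
C4: sp2
C5: sp2
C6: sp3
C7: sp ✓
C8: sp ✓
C9: sp3
C10: sp3
C11: sp ✓
C1, C2, C7, C8, C11 → 5 sp carbons.

5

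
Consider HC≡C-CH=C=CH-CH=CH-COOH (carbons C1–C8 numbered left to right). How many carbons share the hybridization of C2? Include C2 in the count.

3

C2 is sp (two π bonds).
C1: sp ✓
C2: sp ✓
C3: sp2
C4: sp ✓
C5: sp2
C6: sp2
C7: sp2
C8: sp2
3 carbons are sp.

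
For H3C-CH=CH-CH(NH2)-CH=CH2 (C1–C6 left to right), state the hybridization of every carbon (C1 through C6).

C1 sp3, C2 sp2, C3 sp2, C4 sp3, C5 sp2, C6 sp2

C1: 4 σ bonds; 4 regions of electron density → sp3.
C2 has 3 σ bonds, plus one π bond: steric number 3 → sp2.
C3 — 3 σ bonds, plus one π bond. Steric number 3, so sp2.
C4 — 4 σ bonds. Steric number 4, so sp3.
C5 (3 σ bonds, plus one π bond) has steric number 3: sp2.
C6 (3 σ bonds, plus one π bond) has steric number 3: sp2.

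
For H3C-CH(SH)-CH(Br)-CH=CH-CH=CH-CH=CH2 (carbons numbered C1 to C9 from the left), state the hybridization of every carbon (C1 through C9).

C1 sp3, C2 sp3, C3 sp3, C4 sp2, C5 sp2, C6 sp2, C7 sp2, C8 sp2, C9 sp2

C1: 4 σ bonds — 4 electron domains, sp3.
C2 has 4 σ bonds: steric number 4 → sp3.
C3 is sp3: 4 σ bonds, 4 electron-density regions.
C4 has 3 σ bonds, plus one π bond: steric number 3 → sp2.
C5 carries 3 σ bonds, plus one π bond, giving a steric number of 3, so it is sp2.
C6: 3 σ bonds, plus one π bond; 3 regions of electron density → sp2.
C7: 3 σ bonds, plus one π bond — 3 electron domains, sp2.
C8 is sp2: 3 σ bonds, plus one π bond, 3 electron-density regions.
C9 carries 3 σ bonds, plus one π bond, giving a steric number of 3, so it is sp2.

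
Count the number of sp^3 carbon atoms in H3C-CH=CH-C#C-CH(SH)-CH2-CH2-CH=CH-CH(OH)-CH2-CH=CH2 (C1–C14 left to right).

C1: sp3 ✓
C2: sp2
C3: sp2
C4: sp
C5: sp
C6: sp3 ✓
C7: sp3 ✓
C8: sp3 ✓
C9: sp2
C10: sp2
C11: sp3 ✓
C12: sp3 ✓
C13: sp2
C14: sp2
C1, C6, C7, C8, C11, C12 → 6 sp3 carbons.

6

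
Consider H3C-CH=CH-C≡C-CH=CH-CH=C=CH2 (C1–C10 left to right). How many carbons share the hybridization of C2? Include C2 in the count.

C2 is sp2 (one π bond).
C1: sp3
C2: sp2 ✓
C3: sp2 ✓
C4: sp
C5: sp
C6: sp2 ✓
C7: sp2 ✓
C8: sp2 ✓
C9: sp
C10: sp2 ✓
6 carbons are sp2.

6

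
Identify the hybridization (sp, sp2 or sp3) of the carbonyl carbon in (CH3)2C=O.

The carbonyl carbon is sp2: 3 σ bonds, plus one π bond, 3 electron-density regions.

sp^2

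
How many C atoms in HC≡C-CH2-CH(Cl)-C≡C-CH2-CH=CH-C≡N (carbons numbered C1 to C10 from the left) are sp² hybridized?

C1: sp
C2: sp
C3: sp3
C4: sp3
C5: sp
C6: sp
C7: sp3
C8: sp2 ✓
C9: sp2 ✓
C10: sp
C8, C9 → 2 sp2 carbons.

2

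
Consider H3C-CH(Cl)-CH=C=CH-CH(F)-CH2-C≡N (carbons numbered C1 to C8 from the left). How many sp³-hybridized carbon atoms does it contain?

4

C1: sp3 ✓
C2: sp3 ✓
C3: sp2
C4: sp
C5: sp2
C6: sp3 ✓
C7: sp3 ✓
C8: sp
C1, C2, C6, C7 → 4 sp3 carbons.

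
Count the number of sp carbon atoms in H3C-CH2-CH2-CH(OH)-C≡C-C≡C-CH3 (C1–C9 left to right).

4

C1: sp3
C2: sp3
C3: sp3
C4: sp3
C5: sp ✓
C6: sp ✓
C7: sp ✓
C8: sp ✓
C9: sp3
C5, C6, C7, C8 → 4 sp carbons.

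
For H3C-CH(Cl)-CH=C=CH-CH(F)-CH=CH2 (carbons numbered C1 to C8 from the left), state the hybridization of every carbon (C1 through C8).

C1 (4 σ bonds) has steric number 4: sp3.
C2: 4 σ bonds; 4 regions of electron density → sp3.
C3: 3 σ bonds, plus one π bond; 3 regions of electron density → sp2.
C4 is sp: 2 σ bonds, plus two π bonds, 2 electron-density regions.
C5 carries 3 σ bonds, plus one π bond, giving a steric number of 3, so it is sp2.
C6 (4 σ bonds) has steric number 4: sp3.
C7 carries 3 σ bonds, plus one π bond, giving a steric number of 3, so it is sp2.
C8 (3 σ bonds, plus one π bond) has steric number 3: sp2.

C1 sp3, C2 sp3, C3 sp2, C4 sp, C5 sp2, C6 sp3, C7 sp2, C8 sp2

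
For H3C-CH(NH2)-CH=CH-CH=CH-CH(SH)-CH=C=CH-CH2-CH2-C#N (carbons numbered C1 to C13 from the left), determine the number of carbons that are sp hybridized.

C1: sp3
C2: sp3
C3: sp2
C4: sp2
C5: sp2
C6: sp2
C7: sp3
C8: sp2
C9: sp ✓
C10: sp2
C11: sp3
C12: sp3
C13: sp ✓
C9, C13 → 2 sp carbons.

2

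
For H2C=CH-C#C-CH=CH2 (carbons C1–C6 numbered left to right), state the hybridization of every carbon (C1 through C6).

C1: 3 σ bonds, plus one π bond — 3 electron domains, sp2.
C2 has 3 σ bonds, plus one π bond: steric number 3 → sp2.
C3: 2 σ bonds, plus two π bonds — 2 electron domains, sp.
C4 is sp: 2 σ bonds, plus two π bonds, 2 electron-density regions.
C5 has 3 σ bonds, plus one π bond: steric number 3 → sp2.
C6 has 3 σ bonds, plus one π bond: steric number 3 → sp2.

C1 sp2, C2 sp2, C3 sp, C4 sp, C5 sp2, C6 sp2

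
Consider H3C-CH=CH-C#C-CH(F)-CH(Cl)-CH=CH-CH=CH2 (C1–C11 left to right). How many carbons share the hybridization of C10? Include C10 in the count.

6

C10 is sp2 (one π bond).
C1: sp3
C2: sp2 ✓
C3: sp2 ✓
C4: sp
C5: sp
C6: sp3
C7: sp3
C8: sp2 ✓
C9: sp2 ✓
C10: sp2 ✓
C11: sp2 ✓
6 carbons are sp2.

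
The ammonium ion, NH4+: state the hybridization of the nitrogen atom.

sp3

Four σ bonds, no lone pair → sp3, tetrahedral.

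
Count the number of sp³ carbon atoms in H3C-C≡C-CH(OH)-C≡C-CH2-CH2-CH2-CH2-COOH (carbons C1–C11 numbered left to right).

C1: sp3 ✓
C2: sp
C3: sp
C4: sp3 ✓
C5: sp
C6: sp
C7: sp3 ✓
C8: sp3 ✓
C9: sp3 ✓
C10: sp3 ✓
C11: sp2
C1, C4, C7, C8, C9, C10 → 6 sp3 carbons.

6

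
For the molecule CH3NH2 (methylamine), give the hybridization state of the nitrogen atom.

Three σ bonds + one lone pair = steric number 4 → sp3.

sp³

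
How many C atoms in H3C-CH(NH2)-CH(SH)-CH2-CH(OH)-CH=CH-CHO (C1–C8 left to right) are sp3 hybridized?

5

C1: sp3 ✓
C2: sp3 ✓
C3: sp3 ✓
C4: sp3 ✓
C5: sp3 ✓
C6: sp2
C7: sp2
C8: sp2
C1, C2, C3, C4, C5 → 5 sp3 carbons.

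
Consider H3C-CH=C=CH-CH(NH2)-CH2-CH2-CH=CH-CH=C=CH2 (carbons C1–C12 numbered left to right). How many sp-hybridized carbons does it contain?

2

C1: sp3
C2: sp2
C3: sp ✓
C4: sp2
C5: sp3
C6: sp3
C7: sp3
C8: sp2
C9: sp2
C10: sp2
C11: sp ✓
C12: sp2
C3, C11 → 2 sp carbons.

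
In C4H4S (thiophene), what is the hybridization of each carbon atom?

sp^2

Each carbon atom has 3 σ bonds, plus one π bond: steric number 3 → sp2.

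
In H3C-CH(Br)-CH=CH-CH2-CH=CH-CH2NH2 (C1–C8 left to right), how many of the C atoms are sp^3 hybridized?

C1: sp3 ✓
C2: sp3 ✓
C3: sp2
C4: sp2
C5: sp3 ✓
C6: sp2
C7: sp2
C8: sp3 ✓
C1, C2, C5, C8 → 4 sp3 carbons.

4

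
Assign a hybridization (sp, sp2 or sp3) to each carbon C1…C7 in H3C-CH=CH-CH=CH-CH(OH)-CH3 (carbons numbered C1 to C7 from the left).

C1 — 4 σ bonds. Steric number 4, so sp3.
C2 has 3 σ bonds, plus one π bond: steric number 3 → sp2.
C3 — 3 σ bonds, plus one π bond. Steric number 3, so sp2.
C4: 3 σ bonds, plus one π bond — 3 electron domains, sp2.
C5 (3 σ bonds, plus one π bond) has steric number 3: sp2.
C6: 4 σ bonds; 4 regions of electron density → sp3.
C7 carries 4 σ bonds, giving a steric number of 4, so it is sp3.

C1 sp3, C2 sp2, C3 sp2, C4 sp2, C5 sp2, C6 sp3, C7 sp3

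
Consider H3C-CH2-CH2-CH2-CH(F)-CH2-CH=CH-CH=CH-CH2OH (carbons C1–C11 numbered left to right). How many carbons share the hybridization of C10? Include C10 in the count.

C10 is sp2 (one π bond).
C1: sp3
C2: sp3
C3: sp3
C4: sp3
C5: sp3
C6: sp3
C7: sp2 ✓
C8: sp2 ✓
C9: sp2 ✓
C10: sp2 ✓
C11: sp3
4 carbons are sp2.

4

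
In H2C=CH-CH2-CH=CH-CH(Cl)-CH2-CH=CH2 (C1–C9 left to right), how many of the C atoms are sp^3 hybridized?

C1: sp2
C2: sp2
C3: sp3 ✓
C4: sp2
C5: sp2
C6: sp3 ✓
C7: sp3 ✓
C8: sp2
C9: sp2
C3, C6, C7 → 3 sp3 carbons.

3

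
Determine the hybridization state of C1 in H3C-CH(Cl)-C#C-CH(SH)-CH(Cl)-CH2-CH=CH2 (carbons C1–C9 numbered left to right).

C1 carries 4 σ bonds, giving a steric number of 4, so it is sp3.

sp3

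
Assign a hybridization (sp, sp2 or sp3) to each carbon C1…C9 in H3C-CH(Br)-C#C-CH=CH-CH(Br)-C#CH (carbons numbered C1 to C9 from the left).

C1 carries 4 σ bonds, giving a steric number of 4, so it is sp3.
C2 — 4 σ bonds. Steric number 4, so sp3.
C3 (2 σ bonds, plus two π bonds) has steric number 2: sp.
C4 — 2 σ bonds, plus two π bonds. Steric number 2, so sp.
C5 (3 σ bonds, plus one π bond) has steric number 3: sp2.
C6: 3 σ bonds, plus one π bond — 3 electron domains, sp2.
C7 (4 σ bonds) has steric number 4: sp3.
C8 — 2 σ bonds, plus two π bonds. Steric number 2, so sp.
C9 — 2 σ bonds, plus two π bonds. Steric number 2, so sp.

C1 sp3, C2 sp3, C3 sp, C4 sp, C5 sp2, C6 sp2, C7 sp3, C8 sp, C9 sp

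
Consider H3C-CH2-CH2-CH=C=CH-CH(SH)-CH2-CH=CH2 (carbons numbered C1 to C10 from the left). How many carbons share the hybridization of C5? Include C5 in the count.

C5 is sp (two π bonds).
C1: sp3
C2: sp3
C3: sp3
C4: sp2
C5: sp ✓
C6: sp2
C7: sp3
C8: sp3
C9: sp2
C10: sp2
1 carbon is sp.

1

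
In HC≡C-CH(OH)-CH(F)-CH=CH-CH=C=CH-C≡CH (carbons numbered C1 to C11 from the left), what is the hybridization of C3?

sp^3

C3: 4 σ bonds; 4 regions of electron density → sp3.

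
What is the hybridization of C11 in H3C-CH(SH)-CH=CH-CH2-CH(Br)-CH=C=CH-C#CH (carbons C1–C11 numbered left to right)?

C11 (2 σ bonds, plus two π bonds) has steric number 2: sp.

sp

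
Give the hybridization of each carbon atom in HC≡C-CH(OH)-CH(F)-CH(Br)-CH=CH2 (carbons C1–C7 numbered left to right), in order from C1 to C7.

C1 has 2 σ bonds, plus two π bonds: steric number 2 → sp.
C2: 2 σ bonds, plus two π bonds; 2 regions of electron density → sp.
C3: 4 σ bonds — 4 electron domains, sp3.
C4: 4 σ bonds — 4 electron domains, sp3.
C5 (4 σ bonds) has steric number 4: sp3.
C6 is sp2: 3 σ bonds, plus one π bond, 3 electron-density regions.
C7: 3 σ bonds, plus one π bond — 3 electron domains, sp2.

C1 sp, C2 sp, C3 sp3, C4 sp3, C5 sp3, C6 sp2, C7 sp2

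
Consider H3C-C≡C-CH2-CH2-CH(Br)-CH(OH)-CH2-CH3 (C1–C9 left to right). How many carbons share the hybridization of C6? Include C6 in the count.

C6 is sp3 (only σ bonds).
C1: sp3 ✓
C2: sp
C3: sp
C4: sp3 ✓
C5: sp3 ✓
C6: sp3 ✓
C7: sp3 ✓
C8: sp3 ✓
C9: sp3 ✓
7 carbons are sp3.

7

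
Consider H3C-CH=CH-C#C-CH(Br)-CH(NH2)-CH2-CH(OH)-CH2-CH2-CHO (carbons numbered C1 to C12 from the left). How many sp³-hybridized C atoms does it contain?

7

C1: sp3 ✓
C2: sp2
C3: sp2
C4: sp
C5: sp
C6: sp3 ✓
C7: sp3 ✓
C8: sp3 ✓
C9: sp3 ✓
C10: sp3 ✓
C11: sp3 ✓
C12: sp2
C1, C6, C7, C8, C9, C10, C11 → 7 sp3 carbons.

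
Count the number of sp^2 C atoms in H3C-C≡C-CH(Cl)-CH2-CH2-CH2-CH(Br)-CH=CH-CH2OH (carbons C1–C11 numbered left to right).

C1: sp3
C2: sp
C3: sp
C4: sp3
C5: sp3
C6: sp3
C7: sp3
C8: sp3
C9: sp2 ✓
C10: sp2 ✓
C11: sp3
C9, C10 → 2 sp2 carbons.

2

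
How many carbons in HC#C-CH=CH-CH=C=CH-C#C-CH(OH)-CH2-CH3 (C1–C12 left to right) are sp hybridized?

C1: sp ✓
C2: sp ✓
C3: sp2
C4: sp2
C5: sp2
C6: sp ✓
C7: sp2
C8: sp ✓
C9: sp ✓
C10: sp3
C11: sp3
C12: sp3
C1, C2, C6, C8, C9 → 5 sp carbons.

5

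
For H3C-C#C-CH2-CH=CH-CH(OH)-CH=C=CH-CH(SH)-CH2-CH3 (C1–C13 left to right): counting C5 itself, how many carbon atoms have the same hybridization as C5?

4

C5 is sp2 (one π bond).
C1: sp3
C2: sp
C3: sp
C4: sp3
C5: sp2 ✓
C6: sp2 ✓
C7: sp3
C8: sp2 ✓
C9: sp
C10: sp2 ✓
C11: sp3
C12: sp3
C13: sp3
4 carbons are sp2.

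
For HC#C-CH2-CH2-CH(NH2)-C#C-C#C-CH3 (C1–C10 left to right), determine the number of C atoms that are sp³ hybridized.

C1: sp
C2: sp
C3: sp3 ✓
C4: sp3 ✓
C5: sp3 ✓
C6: sp
C7: sp
C8: sp
C9: sp
C10: sp3 ✓
C3, C4, C5, C10 → 4 sp3 carbons.

4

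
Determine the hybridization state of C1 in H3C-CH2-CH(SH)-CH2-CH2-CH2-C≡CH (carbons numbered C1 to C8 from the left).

sp3

C1 — 4 σ bonds. Steric number 4, so sp3.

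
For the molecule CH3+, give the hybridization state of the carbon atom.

Three σ bonds to H, empty p orbital → sp2, trigonal planar.

sp^2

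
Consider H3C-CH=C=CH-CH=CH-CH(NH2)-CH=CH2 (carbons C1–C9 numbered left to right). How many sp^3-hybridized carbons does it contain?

2

C1: sp3 ✓
C2: sp2
C3: sp
C4: sp2
C5: sp2
C6: sp2
C7: sp3 ✓
C8: sp2
C9: sp2
C1, C7 → 2 sp3 carbons.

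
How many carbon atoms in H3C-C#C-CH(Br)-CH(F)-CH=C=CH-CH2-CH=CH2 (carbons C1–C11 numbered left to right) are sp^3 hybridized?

4

C1: sp3 ✓
C2: sp
C3: sp
C4: sp3 ✓
C5: sp3 ✓
C6: sp2
C7: sp
C8: sp2
C9: sp3 ✓
C10: sp2
C11: sp2
C1, C4, C5, C9 → 4 sp3 carbons.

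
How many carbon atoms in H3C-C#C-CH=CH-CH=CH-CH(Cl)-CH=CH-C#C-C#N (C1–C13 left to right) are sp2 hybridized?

C1: sp3
C2: sp
C3: sp
C4: sp2 ✓
C5: sp2 ✓
C6: sp2 ✓
C7: sp2 ✓
C8: sp3
C9: sp2 ✓
C10: sp2 ✓
C11: sp
C12: sp
C13: sp
C4, C5, C6, C7, C9, C10 → 6 sp2 carbons.

6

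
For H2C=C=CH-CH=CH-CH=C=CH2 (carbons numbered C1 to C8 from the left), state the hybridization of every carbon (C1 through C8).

C1 sp2, C2 sp, C3 sp2, C4 sp2, C5 sp2, C6 sp2, C7 sp, C8 sp2

C1 — 3 σ bonds, plus one π bond. Steric number 3, so sp2.
C2 (2 σ bonds, plus two π bonds) has steric number 2: sp.
C3 (3 σ bonds, plus one π bond) has steric number 3: sp2.
C4 (3 σ bonds, plus one π bond) has steric number 3: sp2.
C5 is sp2: 3 σ bonds, plus one π bond, 3 electron-density regions.
C6 carries 3 σ bonds, plus one π bond, giving a steric number of 3, so it is sp2.
C7 — 2 σ bonds, plus two π bonds. Steric number 2, so sp.
C8: 3 σ bonds, plus one π bond — 3 electron domains, sp2.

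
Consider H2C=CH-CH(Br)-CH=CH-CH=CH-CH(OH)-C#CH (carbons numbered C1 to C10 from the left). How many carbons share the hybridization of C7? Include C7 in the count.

C7 is sp2 (one π bond).
C1: sp2 ✓
C2: sp2 ✓
C3: sp3
C4: sp2 ✓
C5: sp2 ✓
C6: sp2 ✓
C7: sp2 ✓
C8: sp3
C9: sp
C10: sp
6 carbons are sp2.

6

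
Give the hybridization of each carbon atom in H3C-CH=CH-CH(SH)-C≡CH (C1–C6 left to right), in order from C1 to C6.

C1 sp3, C2 sp2, C3 sp2, C4 sp3, C5 sp, C6 sp

C1 — 4 σ bonds. Steric number 4, so sp3.
C2: 3 σ bonds, plus one π bond; 3 regions of electron density → sp2.
C3: 3 σ bonds, plus one π bond — 3 electron domains, sp2.
C4: 4 σ bonds; 4 regions of electron density → sp3.
C5: 2 σ bonds, plus two π bonds — 2 electron domains, sp.
C6 has 2 σ bonds, plus two π bonds: steric number 2 → sp.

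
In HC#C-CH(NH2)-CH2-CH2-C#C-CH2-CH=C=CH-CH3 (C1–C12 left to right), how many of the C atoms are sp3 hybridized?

C1: sp
C2: sp
C3: sp3 ✓
C4: sp3 ✓
C5: sp3 ✓
C6: sp
C7: sp
C8: sp3 ✓
C9: sp2
C10: sp
C11: sp2
C12: sp3 ✓
C3, C4, C5, C8, C12 → 5 sp3 carbons.

5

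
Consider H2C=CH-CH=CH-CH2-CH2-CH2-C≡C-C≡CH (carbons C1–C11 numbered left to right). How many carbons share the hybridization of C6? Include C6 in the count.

3

C6 is sp3 (only σ bonds).
C1: sp2
C2: sp2
C3: sp2
C4: sp2
C5: sp3 ✓
C6: sp3 ✓
C7: sp3 ✓
C8: sp
C9: sp
C10: sp
C11: sp
3 carbons are sp3.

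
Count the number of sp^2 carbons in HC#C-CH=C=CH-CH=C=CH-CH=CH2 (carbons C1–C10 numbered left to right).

C1: sp
C2: sp
C3: sp2 ✓
C4: sp
C5: sp2 ✓
C6: sp2 ✓
C7: sp
C8: sp2 ✓
C9: sp2 ✓
C10: sp2 ✓
C3, C5, C6, C8, C9, C10 → 6 sp2 carbons.

6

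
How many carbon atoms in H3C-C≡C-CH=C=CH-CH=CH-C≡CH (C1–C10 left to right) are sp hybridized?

C1: sp3
C2: sp ✓
C3: sp ✓
C4: sp2
C5: sp ✓
C6: sp2
C7: sp2
C8: sp2
C9: sp ✓
C10: sp ✓
C2, C3, C5, C9, C10 → 5 sp carbons.

5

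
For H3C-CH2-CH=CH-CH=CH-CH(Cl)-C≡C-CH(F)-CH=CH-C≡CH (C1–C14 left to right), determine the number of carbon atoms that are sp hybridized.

C1: sp3
C2: sp3
C3: sp2
C4: sp2
C5: sp2
C6: sp2
C7: sp3
C8: sp ✓
C9: sp ✓
C10: sp3
C11: sp2
C12: sp2
C13: sp ✓
C14: sp ✓
C8, C9, C13, C14 → 4 sp carbons.

4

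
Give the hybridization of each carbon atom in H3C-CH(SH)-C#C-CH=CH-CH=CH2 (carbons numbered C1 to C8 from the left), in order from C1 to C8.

C1 sp3, C2 sp3, C3 sp, C4 sp, C5 sp2, C6 sp2, C7 sp2, C8 sp2

C1 carries 4 σ bonds, giving a steric number of 4, so it is sp3.
C2 carries 4 σ bonds, giving a steric number of 4, so it is sp3.
C3: 2 σ bonds, plus two π bonds; 2 regions of electron density → sp.
C4 carries 2 σ bonds, plus two π bonds, giving a steric number of 2, so it is sp.
C5 carries 3 σ bonds, plus one π bond, giving a steric number of 3, so it is sp2.
C6 has 3 σ bonds, plus one π bond: steric number 3 → sp2.
C7: 3 σ bonds, plus one π bond — 3 electron domains, sp2.
C8 (3 σ bonds, plus one π bond) has steric number 3: sp2.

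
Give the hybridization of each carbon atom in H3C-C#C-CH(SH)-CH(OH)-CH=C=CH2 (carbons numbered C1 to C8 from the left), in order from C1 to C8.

C1 sp3, C2 sp, C3 sp, C4 sp3, C5 sp3, C6 sp2, C7 sp, C8 sp2

C1: 4 σ bonds — 4 electron domains, sp3.
C2 carries 2 σ bonds, plus two π bonds, giving a steric number of 2, so it is sp.
C3 is sp: 2 σ bonds, plus two π bonds, 2 electron-density regions.
C4 has 4 σ bonds: steric number 4 → sp3.
C5 has 4 σ bonds: steric number 4 → sp3.
C6: 3 σ bonds, plus one π bond; 3 regions of electron density → sp2.
C7 has 2 σ bonds, plus two π bonds: steric number 2 → sp.
C8: 3 σ bonds, plus one π bond — 3 electron domains, sp2.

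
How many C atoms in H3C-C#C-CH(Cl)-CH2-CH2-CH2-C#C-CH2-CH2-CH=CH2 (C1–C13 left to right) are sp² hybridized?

2

C1: sp3
C2: sp
C3: sp
C4: sp3
C5: sp3
C6: sp3
C7: sp3
C8: sp
C9: sp
C10: sp3
C11: sp3
C12: sp2 ✓
C13: sp2 ✓
C12, C13 → 2 sp2 carbons.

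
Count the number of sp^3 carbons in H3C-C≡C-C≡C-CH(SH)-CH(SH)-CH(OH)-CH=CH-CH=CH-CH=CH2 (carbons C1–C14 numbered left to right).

C1: sp3 ✓
C2: sp
C3: sp
C4: sp
C5: sp
C6: sp3 ✓
C7: sp3 ✓
C8: sp3 ✓
C9: sp2
C10: sp2
C11: sp2
C12: sp2
C13: sp2
C14: sp2
C1, C6, C7, C8 → 4 sp3 carbons.

4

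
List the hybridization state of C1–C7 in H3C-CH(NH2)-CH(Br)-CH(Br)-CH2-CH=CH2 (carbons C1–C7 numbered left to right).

C1 — 4 σ bonds. Steric number 4, so sp3.
C2: 4 σ bonds; 4 regions of electron density → sp3.
C3 is sp3: 4 σ bonds, 4 electron-density regions.
C4: 4 σ bonds — 4 electron domains, sp3.
C5: 4 σ bonds; 4 regions of electron density → sp3.
C6 is sp2: 3 σ bonds, plus one π bond, 3 electron-density regions.
C7 — 3 σ bonds, plus one π bond. Steric number 3, so sp2.

C1 sp3, C2 sp3, C3 sp3, C4 sp3, C5 sp3, C6 sp2, C7 sp2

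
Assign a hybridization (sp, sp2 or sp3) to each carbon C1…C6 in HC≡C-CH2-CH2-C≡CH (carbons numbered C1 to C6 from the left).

C1 sp, C2 sp, C3 sp3, C4 sp3, C5 sp, C6 sp

C1 (2 σ bonds, plus two π bonds) has steric number 2: sp.
C2 — 2 σ bonds, plus two π bonds. Steric number 2, so sp.
C3 (4 σ bonds) has steric number 4: sp3.
C4 carries 4 σ bonds, giving a steric number of 4, so it is sp3.
C5 — 2 σ bonds, plus two π bonds. Steric number 2, so sp.
C6: 2 σ bonds, plus two π bonds — 2 electron domains, sp.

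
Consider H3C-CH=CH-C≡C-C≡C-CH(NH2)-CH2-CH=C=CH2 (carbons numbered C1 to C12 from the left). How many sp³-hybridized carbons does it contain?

C1: sp3 ✓
C2: sp2
C3: sp2
C4: sp
C5: sp
C6: sp
C7: sp
C8: sp3 ✓
C9: sp3 ✓
C10: sp2
C11: sp
C12: sp2
C1, C8, C9 → 3 sp3 carbons.

3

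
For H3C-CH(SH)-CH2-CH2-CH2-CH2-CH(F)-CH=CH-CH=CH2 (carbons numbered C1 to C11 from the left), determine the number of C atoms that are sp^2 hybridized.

4

C1: sp3
C2: sp3
C3: sp3
C4: sp3
C5: sp3
C6: sp3
C7: sp3
C8: sp2 ✓
C9: sp2 ✓
C10: sp2 ✓
C11: sp2 ✓
C8, C9, C10, C11 → 4 sp2 carbons.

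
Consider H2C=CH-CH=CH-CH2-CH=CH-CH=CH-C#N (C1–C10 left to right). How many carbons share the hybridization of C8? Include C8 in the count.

8

C8 is sp2 (one π bond).
C1: sp2 ✓
C2: sp2 ✓
C3: sp2 ✓
C4: sp2 ✓
C5: sp3
C6: sp2 ✓
C7: sp2 ✓
C8: sp2 ✓
C9: sp2 ✓
C10: sp
8 carbons are sp2.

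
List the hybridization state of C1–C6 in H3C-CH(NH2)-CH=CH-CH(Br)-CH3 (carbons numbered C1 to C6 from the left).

C1 (4 σ bonds) has steric number 4: sp3.
C2: 4 σ bonds — 4 electron domains, sp3.
C3 — 3 σ bonds, plus one π bond. Steric number 3, so sp2.
C4 is sp2: 3 σ bonds, plus one π bond, 3 electron-density regions.
C5 carries 4 σ bonds, giving a steric number of 4, so it is sp3.
C6 (4 σ bonds) has steric number 4: sp3.

C1 sp3, C2 sp3, C3 sp2, C4 sp2, C5 sp3, C6 sp3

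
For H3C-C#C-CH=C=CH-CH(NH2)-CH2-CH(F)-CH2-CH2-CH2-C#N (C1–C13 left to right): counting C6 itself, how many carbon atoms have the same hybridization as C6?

2

C6 is sp2 (one π bond).
C1: sp3
C2: sp
C3: sp
C4: sp2 ✓
C5: sp
C6: sp2 ✓
C7: sp3
C8: sp3
C9: sp3
C10: sp3
C11: sp3
C12: sp3
C13: sp
2 carbons are sp2.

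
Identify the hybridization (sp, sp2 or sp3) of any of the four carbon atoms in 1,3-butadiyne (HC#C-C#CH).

Every carbon is part of a C≡C triple bond: two σ regions → sp.

sp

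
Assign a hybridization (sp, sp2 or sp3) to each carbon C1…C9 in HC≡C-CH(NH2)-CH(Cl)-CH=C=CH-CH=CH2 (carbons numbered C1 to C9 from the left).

C1 sp, C2 sp, C3 sp3, C4 sp3, C5 sp2, C6 sp, C7 sp2, C8 sp2, C9 sp2

C1: 2 σ bonds, plus two π bonds — 2 electron domains, sp.
C2: 2 σ bonds, plus two π bonds; 2 regions of electron density → sp.
C3 is sp3: 4 σ bonds, 4 electron-density regions.
C4: 4 σ bonds — 4 electron domains, sp3.
C5 has 3 σ bonds, plus one π bond: steric number 3 → sp2.
C6 is sp: 2 σ bonds, plus two π bonds, 2 electron-density regions.
C7 (3 σ bonds, plus one π bond) has steric number 3: sp2.
C8 carries 3 σ bonds, plus one π bond, giving a steric number of 3, so it is sp2.
C9 carries 3 σ bonds, plus one π bond, giving a steric number of 3, so it is sp2.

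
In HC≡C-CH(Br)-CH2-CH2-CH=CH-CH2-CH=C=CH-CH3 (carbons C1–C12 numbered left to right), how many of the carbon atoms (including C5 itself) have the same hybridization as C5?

5

C5 is sp3 (only σ bonds).
C1: sp
C2: sp
C3: sp3 ✓
C4: sp3 ✓
C5: sp3 ✓
C6: sp2
C7: sp2
C8: sp3 ✓
C9: sp2
C10: sp
C11: sp2
C12: sp3 ✓
5 carbons are sp3.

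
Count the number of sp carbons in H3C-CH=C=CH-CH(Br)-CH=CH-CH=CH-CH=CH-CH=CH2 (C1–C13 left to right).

1

C1: sp3
C2: sp2
C3: sp ✓
C4: sp2
C5: sp3
C6: sp2
C7: sp2
C8: sp2
C9: sp2
C10: sp2
C11: sp2
C12: sp2
C13: sp2
C3 → 1 sp carbon.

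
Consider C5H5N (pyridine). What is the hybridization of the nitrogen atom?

sp²

N has two σ bonds and one lone pair in the ring plane (steric number 3 → sp2); its p orbital contributes one electron to the aromatic π system via the C=N double bond.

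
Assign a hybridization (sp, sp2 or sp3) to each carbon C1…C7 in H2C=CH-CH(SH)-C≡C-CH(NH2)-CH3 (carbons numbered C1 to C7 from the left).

C1 sp2, C2 sp2, C3 sp3, C4 sp, C5 sp, C6 sp3, C7 sp3

C1 (3 σ bonds, plus one π bond) has steric number 3: sp2.
C2 carries 3 σ bonds, plus one π bond, giving a steric number of 3, so it is sp2.
C3 carries 4 σ bonds, giving a steric number of 4, so it is sp3.
C4 carries 2 σ bonds, plus two π bonds, giving a steric number of 2, so it is sp.
C5 carries 2 σ bonds, plus two π bonds, giving a steric number of 2, so it is sp.
C6 has 4 σ bonds: steric number 4 → sp3.
C7 (4 σ bonds) has steric number 4: sp3.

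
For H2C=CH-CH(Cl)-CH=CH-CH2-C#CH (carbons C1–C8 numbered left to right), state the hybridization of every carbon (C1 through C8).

C1 sp2, C2 sp2, C3 sp3, C4 sp2, C5 sp2, C6 sp3, C7 sp, C8 sp

C1: 3 σ bonds, plus one π bond; 3 regions of electron density → sp2.
C2: 3 σ bonds, plus one π bond — 3 electron domains, sp2.
C3 is sp3: 4 σ bonds, 4 electron-density regions.
C4: 3 σ bonds, plus one π bond — 3 electron domains, sp2.
C5: 3 σ bonds, plus one π bond; 3 regions of electron density → sp2.
C6: 4 σ bonds — 4 electron domains, sp3.
C7 carries 2 σ bonds, plus two π bonds, giving a steric number of 2, so it is sp.
C8 has 2 σ bonds, plus two π bonds: steric number 2 → sp.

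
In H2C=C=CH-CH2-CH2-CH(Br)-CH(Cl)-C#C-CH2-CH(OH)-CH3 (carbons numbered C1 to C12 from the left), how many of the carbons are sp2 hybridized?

2

C1: sp2 ✓
C2: sp
C3: sp2 ✓
C4: sp3
C5: sp3
C6: sp3
C7: sp3
C8: sp
C9: sp
C10: sp3
C11: sp3
C12: sp3
C1, C3 → 2 sp2 carbons.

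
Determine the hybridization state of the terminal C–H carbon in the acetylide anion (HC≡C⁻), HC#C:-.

The terminal C–H carbon has 2 σ bonds, plus two π bonds: steric number 2 → sp.

sp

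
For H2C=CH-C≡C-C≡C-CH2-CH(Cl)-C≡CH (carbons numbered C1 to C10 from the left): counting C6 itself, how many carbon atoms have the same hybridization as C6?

C6 is sp (two π bonds).
C1: sp2
C2: sp2
C3: sp ✓
C4: sp ✓
C5: sp ✓
C6: sp ✓
C7: sp3
C8: sp3
C9: sp ✓
C10: sp ✓
6 carbons are sp.

6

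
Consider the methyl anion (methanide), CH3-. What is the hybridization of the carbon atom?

sp^3

Three σ bonds + one lone pair = steric number 4 → sp3, pyramidal.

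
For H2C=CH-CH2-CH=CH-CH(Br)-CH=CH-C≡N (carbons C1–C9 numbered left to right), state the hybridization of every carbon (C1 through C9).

C1 sp2, C2 sp2, C3 sp3, C4 sp2, C5 sp2, C6 sp3, C7 sp2, C8 sp2, C9 sp

C1 has 3 σ bonds, plus one π bond: steric number 3 → sp2.
C2: 3 σ bonds, plus one π bond — 3 electron domains, sp2.
C3 has 4 σ bonds: steric number 4 → sp3.
C4 — 3 σ bonds, plus one π bond. Steric number 3, so sp2.
C5 — 3 σ bonds, plus one π bond. Steric number 3, so sp2.
C6: 4 σ bonds; 4 regions of electron density → sp3.
C7: 3 σ bonds, plus one π bond; 3 regions of electron density → sp2.
C8 is sp2: 3 σ bonds, plus one π bond, 3 electron-density regions.
C9 is sp: 2 σ bonds, plus two π bonds, 2 electron-density regions.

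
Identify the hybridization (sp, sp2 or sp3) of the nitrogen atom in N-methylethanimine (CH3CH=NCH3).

sp2

Two σ bonds + one lone pair = steric number 3 → sp2.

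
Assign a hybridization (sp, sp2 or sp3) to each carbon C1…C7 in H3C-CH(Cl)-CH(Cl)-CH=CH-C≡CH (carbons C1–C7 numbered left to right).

C1 sp3, C2 sp3, C3 sp3, C4 sp2, C5 sp2, C6 sp, C7 sp

C1 (4 σ bonds) has steric number 4: sp3.
C2 carries 4 σ bonds, giving a steric number of 4, so it is sp3.
C3 (4 σ bonds) has steric number 4: sp3.
C4: 3 σ bonds, plus one π bond; 3 regions of electron density → sp2.
C5: 3 σ bonds, plus one π bond; 3 regions of electron density → sp2.
C6: 2 σ bonds, plus two π bonds; 2 regions of electron density → sp.
C7: 2 σ bonds, plus two π bonds; 2 regions of electron density → sp.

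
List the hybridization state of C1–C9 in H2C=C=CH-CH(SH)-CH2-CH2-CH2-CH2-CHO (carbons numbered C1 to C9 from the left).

C1 has 3 σ bonds, plus one π bond: steric number 3 → sp2.
C2 (2 σ bonds, plus two π bonds) has steric number 2: sp.
C3 is sp2: 3 σ bonds, plus one π bond, 3 electron-density regions.
C4 has 4 σ bonds: steric number 4 → sp3.
C5 has 4 σ bonds: steric number 4 → sp3.
C6 (4 σ bonds) has steric number 4: sp3.
C7 has 4 σ bonds: steric number 4 → sp3.
C8: 4 σ bonds; 4 regions of electron density → sp3.
C9 is sp2: 3 σ bonds, plus one π bond, 3 electron-density regions.

C1 sp2, C2 sp, C3 sp2, C4 sp3, C5 sp3, C6 sp3, C7 sp3, C8 sp3, C9 sp2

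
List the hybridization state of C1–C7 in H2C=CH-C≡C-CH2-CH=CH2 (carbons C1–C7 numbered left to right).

C1 has 3 σ bonds, plus one π bond: steric number 3 → sp2.
C2 carries 3 σ bonds, plus one π bond, giving a steric number of 3, so it is sp2.
C3 is sp: 2 σ bonds, plus two π bonds, 2 electron-density regions.
C4 (2 σ bonds, plus two π bonds) has steric number 2: sp.
C5: 4 σ bonds; 4 regions of electron density → sp3.
C6 has 3 σ bonds, plus one π bond: steric number 3 → sp2.
C7 carries 3 σ bonds, plus one π bond, giving a steric number of 3, so it is sp2.

C1 sp2, C2 sp2, C3 sp, C4 sp, C5 sp3, C6 sp2, C7 sp2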